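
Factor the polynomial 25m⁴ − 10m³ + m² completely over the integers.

Factor out m² first: what remains is 25m² − 10m + 1.
Recognize a perfect-square trinomial with the parts 5m and 1.

m²(5m − 1)²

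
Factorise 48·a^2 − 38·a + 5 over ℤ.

(6·a − 1)·(8·a − 5)

Need a pair with product 48·5 = 240 and sum −38: that's −8 and −30.
Split the middle term: 48·a^2 − 8·a − 30·a + 5 = 8·a·(6·a − 1) − 5·(6·a − 1).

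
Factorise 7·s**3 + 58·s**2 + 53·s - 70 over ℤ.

By the rational root theorem, s = -7 is a root, so (s + 7) is a factor; dividing leaves 7·s**2 + 9·s - 10.
The remaining quadratic factors as (s + 2)(7·s - 5).

(7·s - 5)·(s + 2)·(s + 7)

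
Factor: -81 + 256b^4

Write as (16b^2)² − (9)², then factor 16b^2 - 9 once more.

(4b + 3)(4b - 3)(16b^2 + 9)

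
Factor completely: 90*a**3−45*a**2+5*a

5*a*(3*a−1)*(6*a−1)

Pull out the common factor 5*a, then factor the remaining trinomial.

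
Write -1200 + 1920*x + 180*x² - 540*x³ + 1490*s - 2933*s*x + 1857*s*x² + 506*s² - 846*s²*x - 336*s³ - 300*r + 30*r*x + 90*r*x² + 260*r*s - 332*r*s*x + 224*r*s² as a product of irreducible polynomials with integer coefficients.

(14*s - 5*x - 10)*(2*r - 3*s - 12*x + 8)*(8*s - 9*x + 15)

Group: 2*r*(112*s² - 166*s*x + 130*s + 45*x² + 15*x - 150) + (-3*s - 12*x + 8)*(112*s² - 166*s*x + 130*s + 45*x² + 15*x - 150); both groups contain (112*s² - 166*s*x + 130*s + 45*x² + 15*x - 150), so (2*r - 3*s - 12*x + 8) is a factor with cofactor 112*s² - 166*s*x + 130*s + 45*x² + 15*x - 150.
The cofactor groups again: 112*s² - 166*s*x + 130*s + 45*x² + 15*x - 150 = 14*s*(8*s - 9*x + 15) + (-5*x - 10)*(8*s - 9*x + 15); both groups contain (8*s - 9*x + 15), giving (14*s - 5*x - 10)*(8*s - 9*x + 15).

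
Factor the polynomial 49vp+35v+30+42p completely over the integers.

Group as (49vp+35v) + (42p+30) = 7v(7p+5) + 6(7p+5).
Both groups share the factor (7p+5).

(7p+5)(7v+6)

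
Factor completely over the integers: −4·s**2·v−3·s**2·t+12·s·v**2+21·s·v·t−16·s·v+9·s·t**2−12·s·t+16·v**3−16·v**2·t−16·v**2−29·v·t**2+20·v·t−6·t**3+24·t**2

Group: s·(−4·s·v−3·s·t−4·v**2+5·v·t+6·t**2) + (−4·v−t+4)·(−4·s·v−3·s·t−4·v**2+5·v·t+6·t**2); both groups contain (−4·s·v−3·s·t−4·v**2+5·v·t+6·t**2), so (s−4·v−t+4) is a factor with cofactor −4·s·v−3·s·t−4·v**2+5·v·t+6·t**2.
The cofactor groups again: −4·s·v−3·s·t−4·v**2+5·v·t+6·t**2 = −4·v·(s+v−2·t) − 3·t·(s+v−2·t); both groups contain (s+v−2·t), giving −(4·v+3·t)·(s+v−2·t).

−(4·v+3·t)·(s+v−2·t)·(s−4·v−t+4)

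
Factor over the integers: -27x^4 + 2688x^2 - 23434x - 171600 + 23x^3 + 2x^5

Testing divisors of the constant over divisors of the leading coefficient, x = 13 is a root, so (x - 13) is a factor; dividing leaves 2x^4 - x^3 + 10x^2 + 2818x + 13200.
Then x = -8 is a root, so (x + 8) divides it; the quotient is 2x^3 - 17x^2 + 146x + 1650.
Then x = -11/2 is a root, giving the factor (2x + 11) and quotient x^2 - 14x + 150.
The quadratic x^2 - 14x + 150 has discriminant -404 < 0 and is irreducible over ℤ.

(2x + 11)(x + 8)(x - 13)(x^2 - 14x + 150)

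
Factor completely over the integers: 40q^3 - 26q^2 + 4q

Pull out the common factor 2q, then factor the remaining trinomial.

2q(4q - 1)(5q - 2)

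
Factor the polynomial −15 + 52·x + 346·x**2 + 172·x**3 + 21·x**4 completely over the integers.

(3·x + 1)·(7·x − 1)·(x + 3)·(x + 5)

Testing divisors of the constant over divisors of the leading coefficient, x = −5 is a root, giving the factor (x + 5) and quotient 21·x**3 + 67·x**2 + 11·x − 3.
Continuing, x = −3 is a root, giving the factor (x + 3) and quotient 21·x**2 + 4·x − 1.
The remaining quadratic factors as (3·x + 1)(7·x − 1).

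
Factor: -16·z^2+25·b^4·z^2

Pull out the common factor z^2, leaving 25·b^4-16.
Recognize a difference of squares with the parts 5·b^2 and 4.

z^2·(5·b^2+4)·(5·b^2-4)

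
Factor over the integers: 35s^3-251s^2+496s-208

Among the possible rational roots, s = 4/7 is a root, so (7s-4) is a factor; dividing leaves 5s^2-33s+52.
The remaining quadratic factors as (s-4)(5s-13).

(5s-13)(7s-4)(s-4)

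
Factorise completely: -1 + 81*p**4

Write as (9*p**2)² − (1)², then factor 9*p**2 - 1 once more.

(3*p + 1)*(3*p - 1)*(9*p**2 + 1)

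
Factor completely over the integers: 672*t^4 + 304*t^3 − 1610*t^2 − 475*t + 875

Trying the rational-root candidates, t = −7/6 is a root, so (6*t + 7) is a factor; dividing leaves 112*t^3 − 80*t^2 − 175*t + 125.
Then t = −5/4 is a root, so (4*t + 5) divides it; the quotient is 28*t^2 − 55*t + 25.
The remaining quadratic factors as (7*t − 5)(4*t − 5).

(4*t + 5)*(4*t − 5)*(6*t + 7)*(7*t − 5)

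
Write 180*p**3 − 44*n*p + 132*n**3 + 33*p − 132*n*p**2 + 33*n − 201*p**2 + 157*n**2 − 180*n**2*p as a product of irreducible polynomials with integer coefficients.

Group: 12*n*(11*n**2 − 4*n*p + 3*n − 15*p**2 + 3*p) + (−12*p + 11)*(11*n**2 − 4*n*p + 3*n − 15*p**2 + 3*p); both groups contain (11*n**2 − 4*n*p + 3*n − 15*p**2 + 3*p), so (12*n − 12*p + 11) is a factor with cofactor 11*n**2 − 4*n*p + 3*n − 15*p**2 + 3*p.
The cofactor groups again: 11*n**2 − 4*n*p + 3*n − 15*p**2 + 3*p = n*(11*n − 15*p + 3) + p*(11*n − 15*p + 3); both groups contain (11*n − 15*p + 3), giving (n + p)*(11*n − 15*p + 3).

(11*n − 15*p + 3)*(12*n − 12*p + 11)*(n + p)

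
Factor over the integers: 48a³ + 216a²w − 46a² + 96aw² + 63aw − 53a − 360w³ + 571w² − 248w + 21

(2a + 5w − 3)(3a + 9w − 1)(8a − 8w + 7)

Group: 2a(24a² + 48aw + 13a − 72w² + 71w − 7) + (5w − 3)(24a² + 48aw + 13a − 72w² + 71w − 7); both groups contain (24a² + 48aw + 13a − 72w² + 71w − 7), so (2a + 5w − 3) is a factor with cofactor 24a² + 48aw + 13a − 72w² + 71w − 7.
The cofactor groups again: 24a² + 48aw + 13a − 72w² + 71w − 7 = 8a(3a + 9w − 1) + (−8w + 7)(3a + 9w − 1); both groups contain (3a + 9w − 1), giving (8a − 8w + 7)(3a + 9w − 1).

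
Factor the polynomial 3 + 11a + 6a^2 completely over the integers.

(2a + 3)(3a + 1)

Need a pair with product 6·3 = 18 and sum 11: that's 2 and 9.
Split the middle term: 6a^2 + 2a + 9a + 3 = 2a(3a + 1) + 3(3a + 1).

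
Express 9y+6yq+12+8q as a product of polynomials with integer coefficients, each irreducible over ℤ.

Group as (6yq+9y) + (8q+12) = 3y(2q+3) + 4(2q+3).
Both groups share the factor (2q+3).

(2q+3)(3y+4)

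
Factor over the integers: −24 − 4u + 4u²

4(u + 2)(u − 3)

Pull out the common factor 4, then factor the remaining trinomial.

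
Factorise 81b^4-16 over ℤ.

Difference of squares twice: with A = 3b and B = 2, A⁴ − B⁴ = (A² − B²)(A² + B²), and A² − B² factors again.

(3b+2)(3b-2)(9b^2+4)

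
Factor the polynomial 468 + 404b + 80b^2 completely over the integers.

4(4b + 13)(5b + 9)

Pull out the common factor 4, then factor the remaining trinomial.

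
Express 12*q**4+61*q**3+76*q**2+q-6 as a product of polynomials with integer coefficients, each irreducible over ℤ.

(3*q+1)*(4*q-1)*(q+2)*(q+3)

Trying the rational-root candidates, q = -2 is a root, so (q+2) is a factor; dividing leaves 12*q**3+37*q**2+2*q-3.
Continuing, q = -1/3 is a root, so (3*q+1) divides it; the quotient is 4*q**2+11*q-3.
The remaining quadratic factors as (4*q-1)(q+3).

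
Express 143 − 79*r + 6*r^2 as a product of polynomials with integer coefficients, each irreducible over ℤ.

Need a pair with product 6·143 = 858 and sum −79: that's −66 and −13.
Split the middle term: 6*r^2 − 66*r − 13*r + 143 = 6*r*(r − 11) − 13*(r − 11).

(6*r − 13)*(r − 11)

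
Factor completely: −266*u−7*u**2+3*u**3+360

Trying the rational-root candidates, u = 10 is a root, so (u−10) is a factor; dividing leaves 3*u**2+23*u−36.
The remaining quadratic factors as (3*u−4)(u+9).

(3*u−4)*(u+9)*(u−10)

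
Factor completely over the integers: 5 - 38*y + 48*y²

(6*y - 1)*(8*y - 5)

Need a pair with product 48·5 = 240 and sum -38: that's -30 and -8.
Split the middle term: 48*y² - 30*y - 8*y + 5 = 6*y*(8*y - 5) - (8*y - 5).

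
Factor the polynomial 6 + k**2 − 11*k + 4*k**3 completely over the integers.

Among the possible rational roots, k = −2 is a root, so (k + 2) is a factor; dividing leaves 4*k**2 − 7*k + 3.
The remaining quadratic factors as (4*k − 3)(k − 1).

(4*k − 3)*(k + 2)*(k − 1)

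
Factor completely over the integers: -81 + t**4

Write as (t**2)² − (9)², then factor t**2 - 9 once more.

(t + 3)*(t - 3)*(t**2 + 9)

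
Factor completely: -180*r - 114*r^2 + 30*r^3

Pull out the common factor 6*r, then factor the remaining trinomial.

6*r*(5*r + 6)*(r - 5)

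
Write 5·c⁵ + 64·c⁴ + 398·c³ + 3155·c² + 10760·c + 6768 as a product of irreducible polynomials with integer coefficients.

(5·c + 4)·(c + 4)·(c + 9)·(c² - c + 47)

Trying the rational-root candidates, c = -4/5 is a root, giving the factor (5·c + 4) and quotient c⁴ + 12·c³ + 70·c² + 575·c + 1692.
Next, c = -9 is a root, so (c + 9) is a factor; dividing leaves c³ + 3·c² + 43·c + 188.
Then c = -4 is a root, giving the factor (c + 4) and quotient c² - c + 47.
The quadratic c² - c + 47 has discriminant -187 < 0 and is irreducible over ℤ.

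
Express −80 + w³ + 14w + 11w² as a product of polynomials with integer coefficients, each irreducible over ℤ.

(w + 5)(w + 8)(w − 2)

By the rational root theorem, w = −5 is a root, so (w + 5) divides it; the quotient is w² + 6w − 16.
The remaining quadratic factors as (w + 8)(w − 2).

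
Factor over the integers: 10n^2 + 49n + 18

(2n + 9)(5n + 2)

Need a pair with product 10·18 = 180 and sum 49: that's 45 and 4.
Split the middle term: 10n^2 + 45n + 4n + 18 = 5n(2n + 9) + 2(2n + 9).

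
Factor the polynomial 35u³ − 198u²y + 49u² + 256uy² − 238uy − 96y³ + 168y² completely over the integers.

(5u − 4y + 7)(7u − 6y)(u − 4y)

Group: 5u(7u² − 34uy + 24y²) + (−4y + 7)(7u² − 34uy + 24y²); both groups contain (7u² − 34uy + 24y²), so (5u − 4y + 7) is a factor with cofactor 7u² − 34uy + 24y².
The cofactor groups again: 7u² − 34uy + 24y² = 7u(u − 4y) − 6y(u − 4y); both groups contain (u − 4y), giving (7u − 6y)(u − 4y).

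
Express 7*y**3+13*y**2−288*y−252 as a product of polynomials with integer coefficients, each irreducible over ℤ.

(7*y+6)*(y+7)*(y−6)

Among the possible rational roots, y = 6 is a root, so (y−6) is a factor; dividing leaves 7*y**2+55*y+42.
The remaining quadratic factors as (7*y+6)(y+7).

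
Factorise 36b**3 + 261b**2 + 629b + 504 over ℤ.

By the rational root theorem, b = -8/3 is a root, so (3b + 8) divides it; the quotient is 12b**2 + 55b + 63.
The remaining quadratic factors as (4b + 9)(3b + 7).

(3b + 7)(3b + 8)(4b + 9)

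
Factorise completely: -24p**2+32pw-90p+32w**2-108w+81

-(12p+8w-9)(2p-4w+9)

Group: -12p(2p-4w+9) + (-8w+9)(2p-4w+9); both groups contain (2p-4w+9).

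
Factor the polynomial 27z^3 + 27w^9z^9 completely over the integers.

Every term has a factor of 27z^3; factoring it out leaves w^9z^6 + 1.
Recognize a sum of cubes with the parts 1 and w^3z^2.

27z^3(w^3z^2 + 1)(w^6z^4 - w^3z^2 + 1)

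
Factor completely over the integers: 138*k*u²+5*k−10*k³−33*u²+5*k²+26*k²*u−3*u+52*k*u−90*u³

Group: 2*k*(−5*k²+28*k*u+5*k−15*u²−3*u) + (6*u+1)*(−5*k²+28*k*u+5*k−15*u²−3*u); both groups contain (−5*k²+28*k*u+5*k−15*u²−3*u), so (2*k+6*u+1) is a factor with cofactor −5*k²+28*k*u+5*k−15*u²−3*u.
The cofactor groups again: −5*k²+28*k*u+5*k−15*u²−3*u = −5*k*(k−5*u−1) + 3*u*(k−5*u−1); both groups contain (k−5*u−1), giving −(5*k−3*u)*(k−5*u−1).

−(2*k+6*u+1)*(5*k−3*u)*(k−5*u−1)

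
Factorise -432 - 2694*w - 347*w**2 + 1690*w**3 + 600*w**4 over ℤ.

(4*w + 9)*(5*w + 8)*(5*w - 6)*(6*w + 1)

Testing divisors of the constant over divisors of the leading coefficient, w = -8/5 is a root, so (5*w + 8) is a factor; dividing leaves 120*w**3 + 146*w**2 - 303*w - 54.
Continuing, w = -9/4 is a root, giving the factor (4*w + 9) and quotient 30*w**2 - 31*w - 6.
The remaining quadratic factors as (6*w + 1)(5*w - 6).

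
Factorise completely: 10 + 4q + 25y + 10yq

(2q + 5)(5y + 2)

Group as (10yq + 25y) + (4q + 10) = 5y(2q + 5) + 2(2q + 5).
Both groups share the factor (2q + 5).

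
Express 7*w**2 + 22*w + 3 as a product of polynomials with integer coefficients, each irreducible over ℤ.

(7*w + 1)*(w + 3)

Need a pair with product 7·3 = 21 and sum 22: that's 21 and 1.
Split the middle term: 7*w**2 + 21*w + w + 3 = 7*w*(w + 3) + (w + 3).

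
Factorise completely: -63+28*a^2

Factor out 7, leaving 4*a^2-9, which is a difference of two squares.

7*(2*a+3)*(2*a-3)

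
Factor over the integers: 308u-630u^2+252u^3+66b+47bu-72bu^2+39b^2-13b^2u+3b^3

(3b+14u)(b-3u+2)(b-6u+11)

Group: 3b(b^2-9bu+13b+18u^2-45u+22) + 14u(b^2-9bu+13b+18u^2-45u+22); both groups contain (b^2-9bu+13b+18u^2-45u+22), so (3b+14u) is a factor with cofactor b^2-9bu+13b+18u^2-45u+22.
The cofactor groups again: b^2-9bu+13b+18u^2-45u+22 = b(b-3u+2) + (-6u+11)(b-3u+2); both groups contain (b-3u+2), giving (b-6u+11)(b-3u+2).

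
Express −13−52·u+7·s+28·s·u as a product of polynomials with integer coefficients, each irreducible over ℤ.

(4·u+1)·(7·s−13)

Group as (28·s·u+7·s) + (−52·u−13) = 7·s·(4·u+1) − 13·(4·u+1).
Both groups share the factor (4·u+1).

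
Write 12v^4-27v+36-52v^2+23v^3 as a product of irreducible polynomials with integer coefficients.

(3v-4)(4v-3)(v+1)(v+3)

Among the possible rational roots, v = -3 is a root, giving the factor (v+3) and quotient 12v^3-13v^2-13v+12.
Next, v = -1 is a root, so (v+1) is a factor; dividing leaves 12v^2-25v+12.
The remaining quadratic factors as (4v-3)(3v-4).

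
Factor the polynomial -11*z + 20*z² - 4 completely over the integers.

(4*z + 1)*(5*z - 4)

Need a pair with product 20·(-4) = -80 and sum -11: that's -16 and 5.
Split the middle term: 20*z² - 16*z + 5*z - 4 = 4*z*(5*z - 4) + (5*z - 4).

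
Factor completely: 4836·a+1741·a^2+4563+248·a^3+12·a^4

By the rational root theorem, a = −13/6 is a root, so (6·a+13) divides it; the quotient is 2·a^3+37·a^2+210·a+351.
Then a = −3 is a root, giving the factor (a+3) and quotient 2·a^2+31·a+117.
The remaining quadratic factors as (2·a+13)(a+9).

(2·a+13)·(6·a+13)·(a+3)·(a+9)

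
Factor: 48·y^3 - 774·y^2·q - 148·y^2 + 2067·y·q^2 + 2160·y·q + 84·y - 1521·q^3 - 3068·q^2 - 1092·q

(8·y - 13·q - 6)·(y - 13·q)·(6·y - 9·q - 14)

Group: 6·y·(8·y^2 - 117·y·q - 6·y + 169·q^2 + 78·q) + (-9·q - 14)·(8·y^2 - 117·y·q - 6·y + 169·q^2 + 78·q); both groups contain (8·y^2 - 117·y·q - 6·y + 169·q^2 + 78·q), so (6·y - 9·q - 14) is a factor with cofactor 8·y^2 - 117·y·q - 6·y + 169·q^2 + 78·q.
The cofactor groups again: 8·y^2 - 117·y·q - 6·y + 169·q^2 + 78·q = y·(8·y - 13·q - 6) - 13·q·(8·y - 13·q - 6); both groups contain (8·y - 13·q - 6), giving (y - 13·q)·(8·y - 13·q - 6).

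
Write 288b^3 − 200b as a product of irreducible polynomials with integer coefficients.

8b(6b + 5)(6b − 5)

Factor out 8b, leaving 36b^2 − 25, which is a difference of two squares.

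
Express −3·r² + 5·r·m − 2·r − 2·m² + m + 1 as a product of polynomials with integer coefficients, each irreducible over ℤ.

−(3·r − 2·m − 1)·(r − m + 1)

Group: −3·r·(r − m + 1) + (2·m + 1)·(r − m + 1); both groups contain (r − m + 1).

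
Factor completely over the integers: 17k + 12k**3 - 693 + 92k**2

(2k + 11)(2k + 9)(3k - 7)

Trying the rational-root candidates, k = -11/2 is a root, so (2k + 11) is a factor; dividing leaves 6k**2 + 13k - 63.
The remaining quadratic factors as (3k - 7)(2k + 9).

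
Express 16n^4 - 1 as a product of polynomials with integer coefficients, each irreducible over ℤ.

Write as (4n^2)² − (1)², then factor 4n^2 - 1 once more.

(2n + 1)(2n - 1)(4n^2 + 1)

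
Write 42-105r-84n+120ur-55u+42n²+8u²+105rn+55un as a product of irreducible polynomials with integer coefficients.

(u+15r+6n-6)(8u+7n-7)

Group: u(8u+7n-7) + (15r+6n-6)(8u+7n-7); both groups contain (8u+7n-7).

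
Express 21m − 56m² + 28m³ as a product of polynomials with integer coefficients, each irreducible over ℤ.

7m(2m − 1)(2m − 3)

Pull out the common factor 7m, then factor the remaining trinomial.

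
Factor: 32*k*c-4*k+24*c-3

Group as (32*k*c-4*k) + (24*c-3) = 4*k*(8*c-1) + 3*(8*c-1).
Both groups share the factor (8*c-1).

(4*k+3)*(8*c-1)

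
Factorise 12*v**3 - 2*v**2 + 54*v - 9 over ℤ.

(6*v - 1)*(2*v**2 + 9)

Group as (12*v**3 + 54*v) + (-2*v**2 - 9) = 6*v*(2*v**2 + 9) - (2*v**2 + 9).
Both groups share the factor (2*v**2 + 9).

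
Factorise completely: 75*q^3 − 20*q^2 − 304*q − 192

Among the possible rational roots, q = −4/5 is a root, so (5*q + 4) is a factor; dividing leaves 15*q^2 − 16*q − 48.
The remaining quadratic factors as (3*q + 4)(5*q − 12).

(3*q + 4)*(5*q + 4)*(5*q − 12)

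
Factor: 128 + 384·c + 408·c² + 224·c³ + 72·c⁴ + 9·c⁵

(3·c + 2)·(3·c + 4)·(c + 4)·(c² + 2·c + 4)

By the rational root theorem, c = −4 is a root, so (c + 4) is a factor; dividing leaves 9·c⁴ + 36·c³ + 80·c² + 88·c + 32.
Continuing, c = −4/3 is a root, so (3·c + 4) is a factor; dividing leaves 3·c³ + 8·c² + 16·c + 8.
Then c = −2/3 is a root, so (3·c + 2) is a factor; dividing leaves c² + 2·c + 4.
The quadratic c² + 2·c + 4 has discriminant −12 < 0 and is irreducible over ℤ.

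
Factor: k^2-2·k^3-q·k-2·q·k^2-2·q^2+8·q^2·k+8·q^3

Group: q·(8·q^2-2·q-2·k^2+k) + k·(8·q^2-2·q-2·k^2+k); both groups contain (8·q^2-2·q-2·k^2+k), so (q+k) is a factor with cofactor 8·q^2-2·q-2·k^2+k.
The cofactor groups again: 8·q^2-2·q-2·k^2+k = 4·q·(2·q-k) + (2·k-1)·(2·q-k); both groups contain (2·q-k), giving (4·q+2·k-1)·(2·q-k).

(2·q-k)·(4·q+2·k-1)·(q+k)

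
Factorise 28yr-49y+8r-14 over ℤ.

Group as (28yr-49y) + (8r-14) = 7y(4r-7) + 2(4r-7).
Both groups share the factor (4r-7).

(4r-7)(7y+2)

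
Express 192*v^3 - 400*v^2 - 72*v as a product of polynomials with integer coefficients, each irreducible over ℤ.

Pull out the common factor 8*v, then factor the remaining trinomial.

8*v*(4*v - 9)*(6*v + 1)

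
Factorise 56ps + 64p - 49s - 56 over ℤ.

(7s + 8)(8p - 7)

Group as (56ps + 64p) + (-49s - 56) = 8p(7s + 8) - 7(7s + 8).
Both groups share the factor (7s + 8).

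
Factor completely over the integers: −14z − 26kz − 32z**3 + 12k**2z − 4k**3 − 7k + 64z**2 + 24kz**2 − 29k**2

−(4k − 4z + 1)(k + 2z)(k − 4z + 7)

Group: k(−4k**2 − 4kz − k + 8z**2 − 2z) + (−4z + 7)(−4k**2 − 4kz − k + 8z**2 − 2z); both groups contain (−4k**2 − 4kz − k + 8z**2 − 2z), so (k − 4z + 7) is a factor with cofactor −4k**2 − 4kz − k + 8z**2 − 2z.
The cofactor groups again: −4k**2 − 4kz − k + 8z**2 − 2z = −4k(k + 2z) + (4z − 1)(k + 2z); both groups contain (k + 2z), giving −(4k − 4z + 1)(k + 2z).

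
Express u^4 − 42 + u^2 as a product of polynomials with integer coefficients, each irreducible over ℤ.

Substitute w = u^2 to get a quadratic in w, then factor.
u^2 + 7 is irreducible over ℤ (always positive, so no real roots).
u^2 − 6 is irreducible over ℤ (6 is not a perfect square).

(u^2 + 7)(u^2 − 6)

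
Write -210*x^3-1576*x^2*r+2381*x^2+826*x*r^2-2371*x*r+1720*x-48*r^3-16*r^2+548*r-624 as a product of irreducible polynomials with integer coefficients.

Group: 14*x*(-15*x^2-119*x*r+184*x+8*r^2+20*r-48) + (-6*r+13)*(-15*x^2-119*x*r+184*x+8*r^2+20*r-48); both groups contain (-15*x^2-119*x*r+184*x+8*r^2+20*r-48), so (14*x-6*r+13) is a factor with cofactor -15*x^2-119*x*r+184*x+8*r^2+20*r-48.
The cofactor groups again: -15*x^2-119*x*r+184*x+8*r^2+20*r-48 = -15*x*(x+8*r-12) + (r+4)*(x+8*r-12); both groups contain (x+8*r-12), giving -(15*x-r-4)*(x+8*r-12).

-(14*x-6*r+13)*(15*x-r-4)*(x+8*r-12)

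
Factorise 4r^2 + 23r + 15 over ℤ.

Need a pair with product 4·15 = 60 and sum 23: that's 20 and 3.
Split the middle term: 4r^2 + 20r + 3r + 15 = 4r(r + 5) + 3(r + 5).

(4r + 3)(r + 5)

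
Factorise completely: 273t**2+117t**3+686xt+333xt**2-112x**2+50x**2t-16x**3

Group: x(-16x**2+98xt+39t**2) + (3t+7)(-16x**2+98xt+39t**2); both groups contain (-16x**2+98xt+39t**2), so (x+3t+7) is a factor with cofactor -16x**2+98xt+39t**2.
The cofactor groups again: -16x**2+98xt+39t**2 = -8x(2x-13t) - 3t(2x-13t); both groups contain (2x-13t), giving -(8x+3t)(2x-13t).

-(2x-13t)(8x+3t)(x+3t+7)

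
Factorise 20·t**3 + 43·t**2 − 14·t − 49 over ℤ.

Trying the rational-root candidates, t = −7/4 is a root, giving the factor (4·t + 7) and quotient 5·t**2 + 2·t − 7.
The remaining quadratic factors as (5·t + 7)(t − 1).

(4·t + 7)·(5·t + 7)·(t − 1)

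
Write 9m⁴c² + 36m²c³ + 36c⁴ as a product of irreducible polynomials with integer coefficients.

Factor out 9c² first: what remains is m⁴ + 4m²c + 4c².
Recognize a perfect-square trinomial with the parts 2c and m².

9c²(m² + 2c)²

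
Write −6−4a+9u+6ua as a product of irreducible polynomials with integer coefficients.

Group as (6ua+9u) + (−4a−6) = 3u(2a+3) − 2(2a+3).
Both groups share the factor (2a+3).

(2a+3)(3u−2)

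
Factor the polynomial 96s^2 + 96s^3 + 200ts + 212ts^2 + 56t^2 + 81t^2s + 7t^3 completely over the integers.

Group: t(7t^2 + 60ts + 56t + 32s^2 + 32s) + 3s(7t^2 + 60ts + 56t + 32s^2 + 32s); both groups contain (7t^2 + 60ts + 56t + 32s^2 + 32s), so (t + 3s) is a factor with cofactor 7t^2 + 60ts + 56t + 32s^2 + 32s.
The cofactor groups again: 7t^2 + 60ts + 56t + 32s^2 + 32s = t(7t + 4s) + (8s + 8)(7t + 4s); both groups contain (7t + 4s), giving (t + 8s + 8)(7t + 4s).

(t + 3s)(7t + 4s)(t + 8s + 8)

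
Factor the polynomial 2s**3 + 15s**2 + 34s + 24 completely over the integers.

(2s + 3)(s + 2)(s + 4)

Among the possible rational roots, s = -4 is a root, so (s + 4) divides it; the quotient is 2s**2 + 7s + 6.
The remaining quadratic factors as (s + 2)(2s + 3).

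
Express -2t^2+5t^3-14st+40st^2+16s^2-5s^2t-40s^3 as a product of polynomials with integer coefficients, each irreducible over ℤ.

Group: s(-40s^2-45st+16s-5t^2+2t) - t(-40s^2-45st+16s-5t^2+2t); both groups contain (-40s^2-45st+16s-5t^2+2t), so (s-t) is a factor with cofactor -40s^2-45st+16s-5t^2+2t.
The cofactor groups again: -40s^2-45st+16s-5t^2+2t = -8s(5s+5t-2) - t(5s+5t-2); both groups contain (5s+5t-2), giving -(8s+t)(5s+5t-2).

-(5s+5t-2)(8s+t)(s-t)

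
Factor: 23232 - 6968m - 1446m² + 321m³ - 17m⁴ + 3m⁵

(3m - 8)(m + 4)(m - 6)(m² - m + 121)

By the rational root theorem, m = -4 is a root, so (m + 4) is a factor; dividing leaves 3m⁴ - 29m³ + 437m² - 3194m + 5808.
Then m = 6 is a root, giving the factor (m - 6) and quotient 3m³ - 11m² + 371m - 968.
Then m = 8/3 is a root, so (3m - 8) divides it; the quotient is m² - m + 121.
The quadratic m² - m + 121 has discriminant -483 < 0 and is irreducible over ℤ.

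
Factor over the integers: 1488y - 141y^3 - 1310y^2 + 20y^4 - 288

By the rational root theorem, y = -6 is a root, giving the factor (y + 6) and quotient 20y^3 - 261y^2 + 256y - 48.
Then y = 12 is a root, giving the factor (y - 12) and quotient 20y^2 - 21y + 4.
The remaining quadratic factors as (5y - 4)(4y - 1).

(4y - 1)(5y - 4)(y + 6)(y - 12)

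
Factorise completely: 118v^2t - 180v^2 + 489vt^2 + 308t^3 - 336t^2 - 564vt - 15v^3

-(v - 11t + 12)(5v + 4t)(3v + 7t)

Group: 5v(-3v^2 + 26vt - 36v + 77t^2 - 84t) + 4t(-3v^2 + 26vt - 36v + 77t^2 - 84t); both groups contain (-3v^2 + 26vt - 36v + 77t^2 - 84t), so (5v + 4t) is a factor with cofactor -3v^2 + 26vt - 36v + 77t^2 - 84t.
The cofactor groups again: -3v^2 + 26vt - 36v + 77t^2 - 84t = -v(3v + 7t) + (11t - 12)(3v + 7t); both groups contain (3v + 7t), giving -(v - 11t + 12)(3v + 7t).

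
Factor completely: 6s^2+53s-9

(6s-1)(s+9)

Need a pair with product 6·(-9) = -54 and sum 53: that's 54 and -1.
Split the middle term: 6s^2+54s - s-9 = 6s(s+9) - (s+9).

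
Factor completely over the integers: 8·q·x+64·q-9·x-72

(8·q-9)·(x+8)

Group as (8·q·x+64·q) + (-9·x-72) = 8·q·(x+8) - 9·(x+8).
Both groups share the factor (x+8).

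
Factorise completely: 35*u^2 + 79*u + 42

Need a pair with product 35·42 = 1470 and sum 79: that's 30 and 49.
Split the middle term: 35*u^2 + 30*u + 49*u + 42 = 5*u*(7*u + 6) + 7*(7*u + 6).

(5*u + 7)*(7*u + 6)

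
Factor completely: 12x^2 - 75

3(2x + 5)(2x - 5)

Every term has a factor of 3. Then 4x^2 - 25 = (2x)² − (5)².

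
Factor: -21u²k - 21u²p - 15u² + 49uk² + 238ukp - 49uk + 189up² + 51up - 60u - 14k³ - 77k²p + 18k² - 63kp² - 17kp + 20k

Group: u(-21uk - 21up - 15u + 7k² + 7kp + 5k) + (-2k - 9p + 4)(-21uk - 21up - 15u + 7k² + 7kp + 5k); both groups contain (-21uk - 21up - 15u + 7k² + 7kp + 5k), so (u - 2k - 9p + 4) is a factor with cofactor -21uk - 21up - 15u + 7k² + 7kp + 5k.
The cofactor groups again: -21uk - 21up - 15u + 7k² + 7kp + 5k = -7k(3u - k) + (-7p - 5)(3u - k); both groups contain (3u - k), giving -(7k + 7p + 5)(3u - k).

-(u - 2k - 9p + 4)(3u - k)(7k + 7p + 5)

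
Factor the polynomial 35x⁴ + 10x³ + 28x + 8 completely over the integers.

Group as (35x⁴ + 28x) + (10x³ + 8) = 7x(5x³ + 4) + 2(5x³ + 4).
Both groups share the factor (5x³ + 4).

(7x + 2)(5x³ + 4)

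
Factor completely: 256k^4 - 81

Write as (16k^2)² − (9)², then factor 16k^2 - 9 once more.

(4k + 3)(4k - 3)(16k^2 + 9)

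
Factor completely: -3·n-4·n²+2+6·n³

Group as (6·n³-3·n) + (-4·n²+2) = 3·n·(2·n²-1) - 2·(2·n²-1).
Both groups share the factor (2·n²-1).

(3·n-2)·(2·n²-1)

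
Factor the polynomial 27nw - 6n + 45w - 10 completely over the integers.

(3n + 5)(9w - 2)

Group as (27nw - 6n) + (45w - 10) = 3n(9w - 2) + 5(9w - 2).
Both groups share the factor (9w - 2).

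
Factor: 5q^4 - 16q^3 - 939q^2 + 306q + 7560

Trying the rational-root candidates, q = -14/5 is a root, so (5q + 14) divides it; the quotient is q^3 - 6q^2 - 171q + 540.
Then q = 3 is a root, giving the factor (q - 3) and quotient q^2 - 3q - 180.
The remaining quadratic factors as (q + 12)(q - 15).

(5q + 14)(q + 12)(q - 15)(q - 3)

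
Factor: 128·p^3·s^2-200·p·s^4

Every term has a factor of 8·p·s^2. Then 16·p^2-25·s^2 = (4·p)² − (5·s)².

8·p·s^2·(4·p+5·s)·(4·p-5·s)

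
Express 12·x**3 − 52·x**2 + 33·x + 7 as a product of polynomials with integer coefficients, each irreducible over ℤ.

Trying the rational-root candidates, x = −1/6 is a root, so (6·x + 1) divides it; the quotient is 2·x**2 − 9·x + 7.
The remaining quadratic factors as (x − 1)(2·x − 7).

(2·x − 7)·(6·x + 1)·(x − 1)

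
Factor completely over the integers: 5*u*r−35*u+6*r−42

Group as (5*u*r−35*u) + (6*r−42) = 5*u*(r−7) + 6*(r−7).
Both groups share the factor (r−7).

(5*u+6)*(r−7)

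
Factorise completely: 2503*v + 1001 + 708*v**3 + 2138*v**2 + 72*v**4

By the rational root theorem, v = -1 is a root, giving the factor (v + 1) and quotient 72*v**3 + 636*v**2 + 1502*v + 1001.
Continuing, v = -13/6 is a root, so (6*v + 13) is a factor; dividing leaves 12*v**2 + 80*v + 77.
The remaining quadratic factors as (6*v + 7)(2*v + 11).

(2*v + 11)*(6*v + 13)*(6*v + 7)*(v + 1)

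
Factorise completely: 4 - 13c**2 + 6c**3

By the rational root theorem, c = 2 is a root, giving the factor (c - 2) and quotient 6c**2 - c - 2.
The remaining quadratic factors as (3c - 2)(2c + 1).

(2c + 1)(3c - 2)(c - 2)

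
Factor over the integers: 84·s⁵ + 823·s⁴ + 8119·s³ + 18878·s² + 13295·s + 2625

(3·s + 1)·(4·s + 7)·(7·s + 5)·(s² + 7·s + 75)

Among the possible rational roots, s = −1/3 is a root, so (3·s + 1) is a factor; dividing leaves 28·s⁴ + 265·s³ + 2618·s² + 5420·s + 2625.
Continuing, s = −5/7 is a root, giving the factor (7·s + 5) and quotient 4·s³ + 35·s² + 349·s + 525.
Then s = −7/4 is a root, so (4·s + 7) is a factor; dividing leaves s² + 7·s + 75.
The quadratic s² + 7·s + 75 has discriminant −251 < 0 and is irreducible over ℤ.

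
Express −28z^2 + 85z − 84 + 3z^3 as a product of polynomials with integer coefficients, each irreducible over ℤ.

Trying the rational-root candidates, z = 3 is a root, so (z − 3) is a factor; dividing leaves 3z^2 − 19z + 28.
The remaining quadratic factors as (z − 4)(3z − 7).

(3z − 7)(z − 3)(z − 4)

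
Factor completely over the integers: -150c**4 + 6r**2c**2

6c**2(r - 5c)(r + 5c)

Every term has a factor of 6c**2. Then r**2 - 25c**2 = (r)² − (5c)².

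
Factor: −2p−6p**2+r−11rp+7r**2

Group: r(7r+3p+1) − 2p(7r+3p+1); both groups contain (7r+3p+1).

(r−2p)(7r+3p+1)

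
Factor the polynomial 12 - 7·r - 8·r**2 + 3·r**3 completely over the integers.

Among the possible rational roots, r = -4/3 is a root, giving the factor (3·r + 4) and quotient r**2 - 4·r + 3.
The remaining quadratic factors as (r - 1)(r - 3).

(3·r + 4)·(r - 1)·(r - 3)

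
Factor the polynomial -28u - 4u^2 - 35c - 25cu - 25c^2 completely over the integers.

Group: -5c(5c + u + 7) - 4u(5c + u + 7); both groups contain (5c + u + 7).

-(5c + 4u)(5c + u + 7)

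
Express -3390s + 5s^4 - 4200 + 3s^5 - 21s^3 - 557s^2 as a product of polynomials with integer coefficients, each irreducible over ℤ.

Trying the rational-root candidates, s = -5/3 is a root, giving the factor (3s + 5) and quotient s^4 - 7s^2 - 174s - 840.
Continuing, s = -4 is a root, giving the factor (s + 4) and quotient s^3 - 4s^2 + 9s - 210.
Next, s = 7 is a root, so (s - 7) divides it; the quotient is s^2 + 3s + 30.
The quadratic s^2 + 3s + 30 has discriminant -111 < 0 and is irreducible over ℤ.

(3s + 5)(s + 4)(s - 7)(s^2 + 3s + 30)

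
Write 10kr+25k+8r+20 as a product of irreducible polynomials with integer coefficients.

Group as (10kr+25k) + (8r+20) = 5k(2r+5) + 4(2r+5).
Both groups share the factor (2r+5).

(2r+5)(5k+4)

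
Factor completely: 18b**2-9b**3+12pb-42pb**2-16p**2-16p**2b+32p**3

(2p-3b)(4p+3b)(4p+b-2)

Group: 4p(8p**2-6pb-9b**2) + (b-2)(8p**2-6pb-9b**2); both groups contain (8p**2-6pb-9b**2), so (4p+b-2) is a factor with cofactor 8p**2-6pb-9b**2.
The cofactor groups again: 8p**2-6pb-9b**2 = 2p(4p+3b) - 3b(4p+3b); both groups contain (4p+3b), giving (2p-3b)(4p+3b).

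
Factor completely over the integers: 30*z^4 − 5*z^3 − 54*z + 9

(6*z − 1)*(5*z^3 − 9)

Group as (30*z^4 − 54*z) + (−5*z^3 + 9) = 6*z*(5*z^3 − 9) − (5*z^3 − 9).
Both groups share the factor (5*z^3 − 9).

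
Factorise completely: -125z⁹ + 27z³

-z³(5z² - 3)(25z⁴ + 15z² + 9)

Factor out z³ first: what remains is -125z⁶ + 27.
Recognize a difference of cubes with the parts 3 and 5z².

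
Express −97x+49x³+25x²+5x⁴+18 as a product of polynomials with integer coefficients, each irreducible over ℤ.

Among the possible rational roots, x = −9 is a root, so (x+9) divides it; the quotient is 5x³+4x²−11x+2.
Continuing, x = 1 is a root, so (x−1) is a factor; dividing leaves 5x²+9x−2.
The remaining quadratic factors as (x+2)(5x−1).

(5x−1)(x+2)(x+9)(x−1)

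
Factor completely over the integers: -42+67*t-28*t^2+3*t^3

Trying the rational-root candidates, t = 7/3 is a root, so (3*t-7) divides it; the quotient is t^2-7*t+6.
The remaining quadratic factors as (t-1)(t-6).

(3*t-7)*(t-1)*(t-6)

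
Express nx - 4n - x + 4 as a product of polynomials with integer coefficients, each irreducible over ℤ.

(n - 1)(x - 4)

Group as (nx - 4n) + (-x + 4) = n(x - 4) - (x - 4).
Both groups share the factor (x - 4).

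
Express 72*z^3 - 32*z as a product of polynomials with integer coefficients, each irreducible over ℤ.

Every term has a factor of 8*z. Then 9*z^2 - 4 = (3*z)² − (2)².

8*z*(3*z + 2)*(3*z - 2)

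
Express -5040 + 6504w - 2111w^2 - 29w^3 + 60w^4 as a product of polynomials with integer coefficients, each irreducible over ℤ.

Among the possible rational roots, w = 15/4 is a root, so (4w - 15) is a factor; dividing leaves 15w^3 + 49w^2 - 344w + 336.
Continuing, w = -7 is a root, so (w + 7) divides it; the quotient is 15w^2 - 56w + 48.
The remaining quadratic factors as (3w - 4)(5w - 12).

(3w - 4)(4w - 15)(5w - 12)(w + 7)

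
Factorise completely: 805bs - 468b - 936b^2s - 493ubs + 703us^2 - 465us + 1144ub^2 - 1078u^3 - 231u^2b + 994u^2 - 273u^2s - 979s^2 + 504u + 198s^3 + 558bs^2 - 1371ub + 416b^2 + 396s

Group: 11u(-98u^2 - 21ub - 105us + 126u + 104b^2 - 62bs - 117b - 22s^2 + 99s) + (-9s + 4)(-98u^2 - 21ub - 105us + 126u + 104b^2 - 62bs - 117b - 22s^2 + 99s); both groups contain (-98u^2 - 21ub - 105us + 126u + 104b^2 - 62bs - 117b - 22s^2 + 99s), so (11u - 9s + 4) is a factor with cofactor -98u^2 - 21ub - 105us + 126u + 104b^2 - 62bs - 117b - 22s^2 + 99s.
The cofactor groups again: -98u^2 - 21ub - 105us + 126u + 104b^2 - 62bs - 117b - 22s^2 + 99s = -7u(14u - 13b + 11s) + (-8b - 2s + 9)(14u - 13b + 11s); both groups contain (14u - 13b + 11s), giving -(7u + 8b + 2s - 9)(14u - 13b + 11s).

-(14u - 13b + 11s)(11u - 9s + 4)(7u + 8b + 2s - 9)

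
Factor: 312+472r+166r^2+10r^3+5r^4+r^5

Among the possible rational roots, r = -6 is a root, giving the factor (r+6) and quotient r^4-r^3+16r^2+70r+52.
Continuing, r = -2 is a root, so (r+2) is a factor; dividing leaves r^3-3r^2+22r+26.
Then r = -1 is a root, so (r+1) is a factor; dividing leaves r^2-4r+26.
The quadratic r^2-4r+26 has discriminant -88 < 0 and is irreducible over ℤ.

(r+1)(r+2)(r+6)(r^2-4r+26)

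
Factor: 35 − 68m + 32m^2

(4m − 5)(8m − 7)

Need a pair with product 32·35 = 1120 and sum −68: that's −40 and −28.
Split the middle term: 32m^2 − 40m − 28m + 35 = 8m(4m − 5) − 7(4m − 5).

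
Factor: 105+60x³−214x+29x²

(3x+7)(4x−5)(5x−3)

Testing divisors of the constant over divisors of the leading coefficient, x = 3/5 is a root, so (5x−3) divides it; the quotient is 12x²+13x−35.
The remaining quadratic factors as (4x−5)(3x+7).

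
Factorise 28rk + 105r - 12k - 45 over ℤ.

(4k + 15)(7r - 3)

Group as (28rk + 105r) + (-12k - 45) = 7r(4k + 15) - 3(4k + 15).
Both groups share the factor (4k + 15).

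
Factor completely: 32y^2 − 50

Every term has a factor of 2. Then 16y^2 − 25 = (4y)² − (5)².

2(4y + 5)(4y − 5)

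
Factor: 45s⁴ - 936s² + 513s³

Pull out the common factor 9s², then factor the remaining trinomial.

9s²(5s - 8)(s + 13)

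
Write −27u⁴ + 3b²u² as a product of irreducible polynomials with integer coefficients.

Pull out the common factor 3u²; b² − 9u² is a difference of squares.

3u²(b + 3u)(b − 3u)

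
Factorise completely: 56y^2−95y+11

(7y−11)(8y−1)

Need a pair with product 56·11 = 616 and sum −95: that's −88 and −7.
Split the middle term: 56y^2−88y − 7y+11 = 8y(7y−11) − (7y−11).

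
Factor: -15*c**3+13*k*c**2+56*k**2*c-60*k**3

-(5*k-3*c)*(6*k-5*c)*(2*k+c)

Group: 5*k*(-12*k**2+4*k*c+5*c**2) - 3*c*(-12*k**2+4*k*c+5*c**2); both groups contain (-12*k**2+4*k*c+5*c**2), so (5*k-3*c) is a factor with cofactor -12*k**2+4*k*c+5*c**2.
The cofactor groups again: -12*k**2+4*k*c+5*c**2 = -2*k*(6*k-5*c) - c*(6*k-5*c); both groups contain (6*k-5*c), giving -(2*k+c)*(6*k-5*c).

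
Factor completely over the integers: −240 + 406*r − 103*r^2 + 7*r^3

Trying the rational-root candidates, r = 8 is a root, so (r − 8) is a factor; dividing leaves 7*r^2 − 47*r + 30.
The remaining quadratic factors as (r − 6)(7*r − 5).

(7*r − 5)*(r − 6)*(r − 8)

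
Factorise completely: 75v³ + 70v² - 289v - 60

Testing divisors of the constant over divisors of the leading coefficient, v = -1/5 is a root, so (5v + 1) divides it; the quotient is 15v² + 11v - 60.
The remaining quadratic factors as (3v - 5)(5v + 12).

(3v - 5)(5v + 1)(5v + 12)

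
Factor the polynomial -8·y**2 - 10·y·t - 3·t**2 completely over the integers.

-(4·y + 3·t)·(2·y + t)

Group: -2·y·(4·y + 3·t) - t·(4·y + 3·t); both groups contain (4·y + 3·t).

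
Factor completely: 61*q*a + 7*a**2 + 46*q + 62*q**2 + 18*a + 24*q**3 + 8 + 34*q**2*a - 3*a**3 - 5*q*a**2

Group: 3*q*(8*q**2 + 14*q*a + 10*q + 3*a**2 + 5*a + 2) + (-a + 4)*(8*q**2 + 14*q*a + 10*q + 3*a**2 + 5*a + 2); both groups contain (8*q**2 + 14*q*a + 10*q + 3*a**2 + 5*a + 2), so (3*q - a + 4) is a factor with cofactor 8*q**2 + 14*q*a + 10*q + 3*a**2 + 5*a + 2.
The cofactor groups again: 8*q**2 + 14*q*a + 10*q + 3*a**2 + 5*a + 2 = 4*q*(2*q + 3*a + 2) + (a + 1)*(2*q + 3*a + 2); both groups contain (2*q + 3*a + 2), giving (4*q + a + 1)*(2*q + 3*a + 2).

(3*q - a + 4)*(2*q + 3*a + 2)*(4*q + a + 1)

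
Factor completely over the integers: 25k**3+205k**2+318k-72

(5k+12)(5k-1)(k+6)

Among the possible rational roots, k = 1/5 is a root, giving the factor (5k-1) and quotient 5k**2+42k+72.
The remaining quadratic factors as (k+6)(5k+12).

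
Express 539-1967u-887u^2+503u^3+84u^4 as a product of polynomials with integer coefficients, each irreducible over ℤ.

(3u-7)(4u-1)(7u+11)(u+7)

Among the possible rational roots, u = 1/4 is a root, giving the factor (4u-1) and quotient 21u^3+131u^2-189u-539.
Then u = -11/7 is a root, so (7u+11) is a factor; dividing leaves 3u^2+14u-49.
The remaining quadratic factors as (u+7)(3u-7).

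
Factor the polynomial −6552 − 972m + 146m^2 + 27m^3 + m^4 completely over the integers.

(m + 13)(m + 14)(m + 6)(m − 6)

Testing divisors of the constant over divisors of the leading coefficient, m = 6 is a root, giving the factor (m − 6) and quotient m^3 + 33m^2 + 344m + 1092.
Continuing, m = −13 is a root, so (m + 13) divides it; the quotient is m^2 + 20m + 84.
The remaining quadratic factors as (m + 6)(m + 14).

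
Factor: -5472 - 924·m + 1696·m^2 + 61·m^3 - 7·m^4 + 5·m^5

Trying the rational-root candidates, m = 2 is a root, so (m - 2) is a factor; dividing leaves 5·m^4 + 3·m^3 + 67·m^2 + 1830·m + 2736.
Continuing, m = -6 is a root, so (m + 6) divides it; the quotient is 5·m^3 - 27·m^2 + 229·m + 456.
Next, m = -8/5 is a root, so (5·m + 8) is a factor; dividing leaves m^2 - 7·m + 57.
The quadratic m^2 - 7·m + 57 has discriminant -179 < 0 and is irreducible over ℤ.

(5·m + 8)·(m + 6)·(m - 2)·(m^2 - 7·m + 57)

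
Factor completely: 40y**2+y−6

(5y+2)(8y−3)

Need a pair with product 40·(−6) = −240 and sum 1: that's 16 and −15.
Split the middle term: 40y**2+16y − 15y−6 = 8y(5y+2) − 3(5y+2).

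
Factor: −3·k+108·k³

3·k·(6·k+1)·(6·k−1)

Factor out 3·k, leaving 36·k²−1, which is a difference of two squares.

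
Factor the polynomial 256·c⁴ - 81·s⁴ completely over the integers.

Write as (16·c²)² − (9·s²)², then factor 16·c² - 9·s² once more.

(4·c + 3·s)·(4·c - 3·s)·(16·c² + 9·s²)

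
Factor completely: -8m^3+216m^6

8m^3(3m-1)(9m^2+3m+1)

Every term has a factor of 8m^3; factoring it out leaves 27m^3-1.
Recognize a difference of cubes with the parts 3m and 1.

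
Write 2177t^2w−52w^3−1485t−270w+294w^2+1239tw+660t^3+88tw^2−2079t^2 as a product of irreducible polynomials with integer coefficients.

(11t+2w)(15t−2w+9)(4t+13w−15)

Group: 11t(60t^2+187tw−189t−26w^2+147w−135) + 2w(60t^2+187tw−189t−26w^2+147w−135); both groups contain (60t^2+187tw−189t−26w^2+147w−135), so (11t+2w) is a factor with cofactor 60t^2+187tw−189t−26w^2+147w−135.
The cofactor groups again: 60t^2+187tw−189t−26w^2+147w−135 = 15t(4t+13w−15) + (−2w+9)(4t+13w−15); both groups contain (4t+13w−15), giving (15t−2w+9)(4t+13w−15).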